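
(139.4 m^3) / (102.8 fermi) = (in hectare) 1.356e+11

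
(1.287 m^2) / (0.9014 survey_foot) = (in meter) 4.684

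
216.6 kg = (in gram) 2.166e+05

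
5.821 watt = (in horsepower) 0.007806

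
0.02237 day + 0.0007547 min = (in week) 0.003196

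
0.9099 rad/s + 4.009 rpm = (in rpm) 12.7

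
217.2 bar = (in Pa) 2.172e+07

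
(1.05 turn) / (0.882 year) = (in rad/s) 2.372e-07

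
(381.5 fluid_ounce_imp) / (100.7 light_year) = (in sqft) 1.225e-19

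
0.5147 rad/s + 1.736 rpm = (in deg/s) 39.91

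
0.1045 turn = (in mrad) 656.6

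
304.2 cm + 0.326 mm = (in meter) 3.042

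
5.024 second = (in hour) 0.001396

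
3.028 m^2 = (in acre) 0.0007482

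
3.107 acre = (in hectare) 1.257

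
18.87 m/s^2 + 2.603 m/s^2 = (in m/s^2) 21.47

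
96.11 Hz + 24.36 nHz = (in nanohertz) 9.611e+10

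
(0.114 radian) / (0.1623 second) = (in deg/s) 40.24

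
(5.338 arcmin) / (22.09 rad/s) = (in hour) 1.953e-08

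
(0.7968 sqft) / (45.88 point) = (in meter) 4.574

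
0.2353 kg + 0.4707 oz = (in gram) 248.6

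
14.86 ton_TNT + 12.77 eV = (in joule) 6.217e+10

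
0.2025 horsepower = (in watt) 151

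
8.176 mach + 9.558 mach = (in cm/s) 6.038e+05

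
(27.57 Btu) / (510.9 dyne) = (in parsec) 1.845e-10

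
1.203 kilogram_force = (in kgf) 1.203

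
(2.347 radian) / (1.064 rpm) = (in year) 6.679e-07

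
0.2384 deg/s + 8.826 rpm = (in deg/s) 53.19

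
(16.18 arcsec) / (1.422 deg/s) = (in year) 1.002e-10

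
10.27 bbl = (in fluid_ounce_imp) 5.747e+04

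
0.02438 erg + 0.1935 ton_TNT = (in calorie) 1.935e+08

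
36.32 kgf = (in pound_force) 80.07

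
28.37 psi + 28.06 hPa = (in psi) 28.78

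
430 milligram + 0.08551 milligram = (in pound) 0.0009482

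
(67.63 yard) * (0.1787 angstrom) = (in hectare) 1.105e-13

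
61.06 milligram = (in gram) 0.06106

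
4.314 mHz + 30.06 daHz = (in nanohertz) 3.006e+11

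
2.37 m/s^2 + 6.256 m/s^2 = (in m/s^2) 8.626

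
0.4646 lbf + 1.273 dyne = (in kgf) 0.2107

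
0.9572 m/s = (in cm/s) 95.72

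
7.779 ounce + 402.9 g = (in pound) 1.374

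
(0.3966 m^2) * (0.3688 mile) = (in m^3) 235.4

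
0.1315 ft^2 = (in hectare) 1.222e-06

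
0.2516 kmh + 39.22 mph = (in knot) 34.22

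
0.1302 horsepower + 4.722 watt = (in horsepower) 0.1365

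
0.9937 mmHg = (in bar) 0.001325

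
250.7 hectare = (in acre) 619.5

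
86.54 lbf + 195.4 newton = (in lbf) 130.5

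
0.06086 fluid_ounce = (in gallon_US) 0.0004755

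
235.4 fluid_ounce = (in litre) 6.962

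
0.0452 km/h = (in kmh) 0.0452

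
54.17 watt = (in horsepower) 0.07264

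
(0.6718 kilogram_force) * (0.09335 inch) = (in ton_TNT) 3.734e-12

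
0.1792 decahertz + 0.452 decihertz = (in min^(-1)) 110.2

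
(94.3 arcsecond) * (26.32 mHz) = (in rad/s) 1.203e-05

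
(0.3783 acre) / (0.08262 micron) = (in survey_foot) 6.079e+10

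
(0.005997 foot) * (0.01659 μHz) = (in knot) 5.895e-11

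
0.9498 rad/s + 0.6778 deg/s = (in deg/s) 55.1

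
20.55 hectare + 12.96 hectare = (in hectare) 33.51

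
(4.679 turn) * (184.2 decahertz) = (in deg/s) 3.103e+06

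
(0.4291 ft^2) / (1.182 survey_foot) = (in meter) 0.1107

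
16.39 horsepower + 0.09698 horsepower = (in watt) 1.229e+04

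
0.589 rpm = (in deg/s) 3.534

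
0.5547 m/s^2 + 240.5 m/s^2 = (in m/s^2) 241.1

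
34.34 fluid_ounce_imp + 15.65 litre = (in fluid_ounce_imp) 585.1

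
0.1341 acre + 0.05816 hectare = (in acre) 0.2778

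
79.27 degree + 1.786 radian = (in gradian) 201.8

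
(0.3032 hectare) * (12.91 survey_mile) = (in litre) 6.299e+10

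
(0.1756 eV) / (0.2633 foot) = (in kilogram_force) 3.575e-20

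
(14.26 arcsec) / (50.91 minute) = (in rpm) 2.161e-07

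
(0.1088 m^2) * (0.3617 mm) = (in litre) 0.03935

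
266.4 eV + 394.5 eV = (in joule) 1.059e-16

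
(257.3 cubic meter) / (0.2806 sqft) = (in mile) 6.133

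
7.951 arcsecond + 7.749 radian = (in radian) 7.749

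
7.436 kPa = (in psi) 1.079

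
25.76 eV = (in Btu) 3.912e-21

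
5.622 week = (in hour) 944.5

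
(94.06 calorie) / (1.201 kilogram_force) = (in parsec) 1.083e-15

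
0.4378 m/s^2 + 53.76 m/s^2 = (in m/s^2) 54.2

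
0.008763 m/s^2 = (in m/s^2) 0.008763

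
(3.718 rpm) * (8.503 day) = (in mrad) 2.86e+08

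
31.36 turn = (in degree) 1.129e+04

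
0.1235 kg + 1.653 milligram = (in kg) 0.1235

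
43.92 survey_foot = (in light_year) 1.415e-15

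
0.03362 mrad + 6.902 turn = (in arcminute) 1.491e+05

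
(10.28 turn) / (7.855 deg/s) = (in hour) 0.1309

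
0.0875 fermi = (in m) 8.75e-17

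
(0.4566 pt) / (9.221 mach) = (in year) 1.627e-15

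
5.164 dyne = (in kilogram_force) 5.266e-06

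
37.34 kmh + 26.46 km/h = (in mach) 0.05205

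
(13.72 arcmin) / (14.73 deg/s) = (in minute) 0.0002587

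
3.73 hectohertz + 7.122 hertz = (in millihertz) 3.801e+05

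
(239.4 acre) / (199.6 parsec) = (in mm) 1.573e-10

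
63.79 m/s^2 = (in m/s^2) 63.79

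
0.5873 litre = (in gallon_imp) 0.1292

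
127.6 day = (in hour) 3062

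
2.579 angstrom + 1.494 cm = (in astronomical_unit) 9.987e-14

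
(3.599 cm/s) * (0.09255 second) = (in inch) 0.1311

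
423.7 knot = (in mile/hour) 487.6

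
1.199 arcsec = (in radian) 5.813e-06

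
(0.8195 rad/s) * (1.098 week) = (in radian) 5.442e+05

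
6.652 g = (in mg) 6652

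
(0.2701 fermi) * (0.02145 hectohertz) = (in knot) 1.126e-15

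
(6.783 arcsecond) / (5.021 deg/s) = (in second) 0.0003753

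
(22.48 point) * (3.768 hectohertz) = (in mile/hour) 6.684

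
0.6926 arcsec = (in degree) 0.0001924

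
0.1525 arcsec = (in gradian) 4.707e-05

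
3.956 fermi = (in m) 3.956e-15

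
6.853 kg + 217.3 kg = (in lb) 494.2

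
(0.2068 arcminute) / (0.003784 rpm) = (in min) 0.00253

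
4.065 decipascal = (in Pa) 0.4065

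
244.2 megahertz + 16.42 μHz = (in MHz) 244.2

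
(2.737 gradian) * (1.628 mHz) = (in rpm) 0.0006684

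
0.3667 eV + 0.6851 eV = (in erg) 1.685e-12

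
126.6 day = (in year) 0.3468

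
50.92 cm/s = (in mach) 0.001495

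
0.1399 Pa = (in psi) 2.029e-05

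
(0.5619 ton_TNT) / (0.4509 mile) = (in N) 3.24e+06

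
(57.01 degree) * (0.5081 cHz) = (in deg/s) 0.2897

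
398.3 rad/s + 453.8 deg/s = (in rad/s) 406.2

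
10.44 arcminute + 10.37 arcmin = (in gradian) 0.3854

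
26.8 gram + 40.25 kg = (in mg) 4.028e+07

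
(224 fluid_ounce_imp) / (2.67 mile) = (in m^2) 1.481e-06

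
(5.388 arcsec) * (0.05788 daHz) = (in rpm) 0.0001444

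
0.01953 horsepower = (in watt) 14.56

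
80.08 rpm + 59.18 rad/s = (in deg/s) 3871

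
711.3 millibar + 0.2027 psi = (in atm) 0.7158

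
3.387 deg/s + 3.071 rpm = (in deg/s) 21.81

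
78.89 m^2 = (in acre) 0.01949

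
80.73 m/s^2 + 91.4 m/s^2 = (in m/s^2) 172.1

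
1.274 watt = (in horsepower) 0.001708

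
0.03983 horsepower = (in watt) 29.7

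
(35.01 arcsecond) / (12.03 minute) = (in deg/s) 1.347e-05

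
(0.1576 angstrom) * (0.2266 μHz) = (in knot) 6.942e-18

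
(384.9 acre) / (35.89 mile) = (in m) 26.97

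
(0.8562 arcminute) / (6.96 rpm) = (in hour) 9.492e-08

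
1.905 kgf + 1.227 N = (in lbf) 4.476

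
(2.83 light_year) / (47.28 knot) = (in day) 1.274e+10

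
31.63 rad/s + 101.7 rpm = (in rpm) 403.7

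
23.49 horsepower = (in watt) 1.752e+04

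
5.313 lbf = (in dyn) 2.363e+06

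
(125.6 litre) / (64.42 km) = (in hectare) 1.95e-10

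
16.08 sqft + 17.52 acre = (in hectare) 7.09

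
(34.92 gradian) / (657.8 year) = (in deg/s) 1.515e-09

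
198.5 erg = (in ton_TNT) 4.744e-15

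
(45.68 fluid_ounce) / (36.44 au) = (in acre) 6.124e-20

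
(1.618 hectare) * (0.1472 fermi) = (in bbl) 1.498e-11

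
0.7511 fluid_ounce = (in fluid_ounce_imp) 0.7818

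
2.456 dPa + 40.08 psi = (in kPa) 276.3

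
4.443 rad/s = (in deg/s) 254.6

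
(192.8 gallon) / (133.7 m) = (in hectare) 5.459e-07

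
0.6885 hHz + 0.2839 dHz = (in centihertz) 6888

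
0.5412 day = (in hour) 12.99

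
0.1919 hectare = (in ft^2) 2.066e+04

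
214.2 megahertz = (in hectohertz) 2.142e+06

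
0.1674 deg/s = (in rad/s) 0.002922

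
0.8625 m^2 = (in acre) 0.0002131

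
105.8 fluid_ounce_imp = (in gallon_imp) 0.6613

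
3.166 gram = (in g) 3.166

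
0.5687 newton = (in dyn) 5.687e+04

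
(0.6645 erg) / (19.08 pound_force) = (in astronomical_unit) 5.234e-21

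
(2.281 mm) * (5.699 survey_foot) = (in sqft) 0.04265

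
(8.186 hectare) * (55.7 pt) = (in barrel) 1.012e+04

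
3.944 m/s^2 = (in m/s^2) 3.944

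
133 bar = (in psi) 1929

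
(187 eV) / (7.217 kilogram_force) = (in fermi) 0.0004233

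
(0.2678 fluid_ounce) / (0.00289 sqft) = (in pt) 83.62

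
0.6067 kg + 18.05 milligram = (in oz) 21.4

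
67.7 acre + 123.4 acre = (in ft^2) 8.324e+06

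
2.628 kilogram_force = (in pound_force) 5.794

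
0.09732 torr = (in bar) 0.0001297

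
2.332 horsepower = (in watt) 1739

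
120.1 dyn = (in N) 0.001201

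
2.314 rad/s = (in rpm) 22.1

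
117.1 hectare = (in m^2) 1.171e+06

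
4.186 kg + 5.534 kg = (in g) 9720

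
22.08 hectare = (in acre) 54.56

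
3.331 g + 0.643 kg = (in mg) 6.463e+05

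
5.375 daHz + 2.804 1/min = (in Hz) 53.8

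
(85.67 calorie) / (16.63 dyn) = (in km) 2155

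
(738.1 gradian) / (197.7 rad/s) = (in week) 9.697e-08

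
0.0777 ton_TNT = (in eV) 2.029e+27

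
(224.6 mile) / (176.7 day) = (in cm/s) 2.368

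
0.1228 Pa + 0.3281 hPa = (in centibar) 0.03293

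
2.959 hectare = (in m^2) 2.959e+04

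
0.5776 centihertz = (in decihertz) 0.05776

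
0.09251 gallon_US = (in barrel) 0.002203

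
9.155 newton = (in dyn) 9.155e+05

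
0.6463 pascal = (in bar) 6.463e-06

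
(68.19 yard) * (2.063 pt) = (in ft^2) 0.4885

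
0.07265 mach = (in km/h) 89.05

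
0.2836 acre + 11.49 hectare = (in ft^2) 1.249e+06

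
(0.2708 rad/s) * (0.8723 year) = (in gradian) 4.742e+08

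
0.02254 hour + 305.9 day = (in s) 2.643e+07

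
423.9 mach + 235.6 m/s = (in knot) 2.81e+05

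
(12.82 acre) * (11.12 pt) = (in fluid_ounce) 6.882e+06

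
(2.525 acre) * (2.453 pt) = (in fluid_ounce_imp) 3.112e+05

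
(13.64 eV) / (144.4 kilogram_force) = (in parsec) 5.001e-38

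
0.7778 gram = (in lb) 0.001715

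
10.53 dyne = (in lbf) 2.367e-05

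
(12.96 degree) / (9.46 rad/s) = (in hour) 6.642e-06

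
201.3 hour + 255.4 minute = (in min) 1.233e+04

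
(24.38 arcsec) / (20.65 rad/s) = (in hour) 1.59e-09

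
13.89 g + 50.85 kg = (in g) 5.086e+04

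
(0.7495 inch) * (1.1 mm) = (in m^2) 2.094e-05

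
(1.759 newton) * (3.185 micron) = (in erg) 56.02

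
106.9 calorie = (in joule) 447.3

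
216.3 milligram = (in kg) 0.0002163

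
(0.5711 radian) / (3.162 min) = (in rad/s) 0.00301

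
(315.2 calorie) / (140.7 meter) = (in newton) 9.373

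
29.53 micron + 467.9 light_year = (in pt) 1.255e+22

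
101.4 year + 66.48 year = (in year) 167.9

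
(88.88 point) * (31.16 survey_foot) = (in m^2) 0.2978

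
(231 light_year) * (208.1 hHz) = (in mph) 1.017e+23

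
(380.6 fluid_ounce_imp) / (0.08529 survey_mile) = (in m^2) 7.878e-05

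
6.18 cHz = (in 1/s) 0.0618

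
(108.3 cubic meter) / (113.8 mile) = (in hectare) 5.913e-08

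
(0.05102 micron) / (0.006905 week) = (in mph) 2.733e-11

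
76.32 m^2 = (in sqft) 821.5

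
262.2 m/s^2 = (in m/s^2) 262.2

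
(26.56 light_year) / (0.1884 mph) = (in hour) 8.287e+14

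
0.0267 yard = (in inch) 0.9612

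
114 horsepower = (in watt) 8.501e+04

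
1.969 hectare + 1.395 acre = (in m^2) 2.534e+04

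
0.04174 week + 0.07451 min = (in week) 0.04175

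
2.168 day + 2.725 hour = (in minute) 3285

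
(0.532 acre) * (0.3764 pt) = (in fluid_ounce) 9667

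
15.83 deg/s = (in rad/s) 0.2763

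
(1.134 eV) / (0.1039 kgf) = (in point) 5.055e-16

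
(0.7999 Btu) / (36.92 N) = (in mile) 0.0142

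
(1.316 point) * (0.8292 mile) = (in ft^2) 6.669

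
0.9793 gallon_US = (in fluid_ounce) 125.4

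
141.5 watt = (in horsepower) 0.1898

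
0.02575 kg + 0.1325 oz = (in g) 29.51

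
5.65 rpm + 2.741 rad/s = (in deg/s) 190.9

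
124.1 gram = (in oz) 4.377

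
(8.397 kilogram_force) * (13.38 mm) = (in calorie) 0.2633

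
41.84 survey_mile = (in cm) 6.734e+06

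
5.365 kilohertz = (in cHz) 5.365e+05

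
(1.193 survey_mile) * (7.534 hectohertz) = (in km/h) 5.207e+06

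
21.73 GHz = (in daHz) 2.173e+09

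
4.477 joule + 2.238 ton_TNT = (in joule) 9.364e+09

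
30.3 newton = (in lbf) 6.812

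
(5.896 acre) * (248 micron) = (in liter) 5917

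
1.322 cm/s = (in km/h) 0.04759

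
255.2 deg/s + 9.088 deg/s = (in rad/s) 4.613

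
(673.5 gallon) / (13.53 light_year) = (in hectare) 1.992e-21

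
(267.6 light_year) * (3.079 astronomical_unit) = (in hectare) 1.166e+26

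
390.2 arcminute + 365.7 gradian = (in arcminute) 2.014e+04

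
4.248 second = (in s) 4.248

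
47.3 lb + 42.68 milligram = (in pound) 47.3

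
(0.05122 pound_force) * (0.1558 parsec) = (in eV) 6.836e+33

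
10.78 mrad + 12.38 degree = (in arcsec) 4.679e+04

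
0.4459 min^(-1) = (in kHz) 7.432e-06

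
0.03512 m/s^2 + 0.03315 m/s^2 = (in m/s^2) 0.06827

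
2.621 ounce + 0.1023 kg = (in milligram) 1.766e+05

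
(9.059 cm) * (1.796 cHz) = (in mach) 4.778e-06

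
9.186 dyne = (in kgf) 9.367e-06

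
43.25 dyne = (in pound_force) 9.723e-05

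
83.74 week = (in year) 1.606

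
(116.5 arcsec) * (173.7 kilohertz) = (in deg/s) 5621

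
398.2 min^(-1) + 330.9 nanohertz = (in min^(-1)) 398.2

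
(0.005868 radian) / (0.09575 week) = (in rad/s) 1.013e-07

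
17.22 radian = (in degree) 986.6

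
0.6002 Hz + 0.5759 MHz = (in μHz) 5.759e+11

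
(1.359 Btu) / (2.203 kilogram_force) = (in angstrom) 6.637e+11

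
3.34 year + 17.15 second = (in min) 1.756e+06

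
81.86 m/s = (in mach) 0.2404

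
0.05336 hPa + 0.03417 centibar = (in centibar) 0.03951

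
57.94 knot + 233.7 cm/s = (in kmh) 115.7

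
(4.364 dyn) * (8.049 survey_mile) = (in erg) 5.653e+06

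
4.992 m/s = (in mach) 0.01466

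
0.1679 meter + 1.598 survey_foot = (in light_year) 6.923e-17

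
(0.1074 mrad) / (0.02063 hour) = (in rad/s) 1.446e-06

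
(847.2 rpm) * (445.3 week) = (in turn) 3.803e+09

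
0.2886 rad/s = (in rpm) 2.756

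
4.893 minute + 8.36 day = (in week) 1.195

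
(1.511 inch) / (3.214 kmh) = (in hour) 1.194e-05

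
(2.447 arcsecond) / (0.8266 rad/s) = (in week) 2.373e-11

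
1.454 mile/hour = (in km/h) 2.34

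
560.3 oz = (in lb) 35.02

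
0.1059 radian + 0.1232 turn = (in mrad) 880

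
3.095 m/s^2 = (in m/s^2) 3.095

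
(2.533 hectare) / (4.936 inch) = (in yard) 2.209e+05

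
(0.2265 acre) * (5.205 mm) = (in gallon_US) 1260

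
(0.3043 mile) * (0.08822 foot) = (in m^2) 13.17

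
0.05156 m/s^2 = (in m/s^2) 0.05156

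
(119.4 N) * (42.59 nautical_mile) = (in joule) 9.418e+06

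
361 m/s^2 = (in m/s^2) 361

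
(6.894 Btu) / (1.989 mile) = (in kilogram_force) 0.2317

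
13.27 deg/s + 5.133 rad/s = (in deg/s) 307.4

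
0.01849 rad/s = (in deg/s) 1.059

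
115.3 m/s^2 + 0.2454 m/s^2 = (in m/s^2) 115.5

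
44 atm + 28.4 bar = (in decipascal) 7.298e+07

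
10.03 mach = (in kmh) 1.229e+04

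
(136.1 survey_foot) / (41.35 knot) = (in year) 6.184e-08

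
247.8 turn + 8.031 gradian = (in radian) 1557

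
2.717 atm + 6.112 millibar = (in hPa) 2759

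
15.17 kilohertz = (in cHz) 1.517e+06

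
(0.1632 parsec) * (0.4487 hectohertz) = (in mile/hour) 5.055e+17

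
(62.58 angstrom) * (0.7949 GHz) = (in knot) 9.67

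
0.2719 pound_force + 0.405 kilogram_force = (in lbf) 1.165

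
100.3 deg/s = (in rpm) 16.72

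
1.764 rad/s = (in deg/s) 101.1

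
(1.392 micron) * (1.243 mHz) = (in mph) 3.87e-09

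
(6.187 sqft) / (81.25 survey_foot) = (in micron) 2.321e+04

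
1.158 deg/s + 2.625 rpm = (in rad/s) 0.2951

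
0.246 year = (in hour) 2155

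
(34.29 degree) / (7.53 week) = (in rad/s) 1.314e-07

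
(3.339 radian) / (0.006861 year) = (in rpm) 0.0001474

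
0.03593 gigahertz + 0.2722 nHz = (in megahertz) 35.93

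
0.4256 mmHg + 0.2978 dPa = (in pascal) 56.77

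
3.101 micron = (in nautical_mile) 1.674e-09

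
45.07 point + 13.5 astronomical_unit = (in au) 13.5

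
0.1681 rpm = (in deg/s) 1.009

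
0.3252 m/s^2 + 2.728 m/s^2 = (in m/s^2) 3.053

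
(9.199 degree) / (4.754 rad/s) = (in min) 0.0005629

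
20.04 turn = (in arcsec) 2.597e+07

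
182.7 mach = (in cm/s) 6.221e+06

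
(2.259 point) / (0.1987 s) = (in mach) 1.178e-05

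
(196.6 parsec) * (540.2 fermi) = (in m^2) 3.277e+06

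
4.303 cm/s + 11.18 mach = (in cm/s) 3.807e+05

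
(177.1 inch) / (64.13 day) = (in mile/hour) 1.816e-06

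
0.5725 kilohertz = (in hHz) 5.725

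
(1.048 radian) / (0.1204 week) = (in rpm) 0.0001374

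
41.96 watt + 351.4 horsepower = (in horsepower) 351.5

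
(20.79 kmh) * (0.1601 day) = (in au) 5.34e-07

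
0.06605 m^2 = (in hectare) 6.605e-06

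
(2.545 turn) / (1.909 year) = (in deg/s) 1.522e-05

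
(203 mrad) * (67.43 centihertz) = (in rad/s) 0.1369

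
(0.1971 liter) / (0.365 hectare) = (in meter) 5.4e-08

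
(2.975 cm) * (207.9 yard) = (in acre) 0.001398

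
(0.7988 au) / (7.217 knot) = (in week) 5.322e+04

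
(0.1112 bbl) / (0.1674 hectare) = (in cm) 0.001056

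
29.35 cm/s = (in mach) 0.000862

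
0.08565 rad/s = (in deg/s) 4.907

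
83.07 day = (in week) 11.87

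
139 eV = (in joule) 2.227e-17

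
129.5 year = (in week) 6752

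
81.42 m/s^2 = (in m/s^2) 81.42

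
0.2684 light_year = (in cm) 2.539e+17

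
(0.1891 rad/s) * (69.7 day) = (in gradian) 7.25e+07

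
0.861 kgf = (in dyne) 8.444e+05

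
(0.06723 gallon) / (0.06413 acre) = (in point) 0.00278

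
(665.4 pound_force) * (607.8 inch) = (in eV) 2.852e+23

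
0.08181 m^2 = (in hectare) 8.181e-06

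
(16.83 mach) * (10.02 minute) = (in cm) 3.445e+08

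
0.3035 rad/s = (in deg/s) 17.39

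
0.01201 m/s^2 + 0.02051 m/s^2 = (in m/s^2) 0.03252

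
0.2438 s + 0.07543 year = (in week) 3.933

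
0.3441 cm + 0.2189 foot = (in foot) 0.2302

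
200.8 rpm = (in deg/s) 1205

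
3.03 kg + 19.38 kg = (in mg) 2.241e+07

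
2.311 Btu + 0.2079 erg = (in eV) 1.522e+22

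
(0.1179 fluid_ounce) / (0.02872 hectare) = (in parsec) 3.934e-25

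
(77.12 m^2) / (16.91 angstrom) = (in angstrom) 4.561e+20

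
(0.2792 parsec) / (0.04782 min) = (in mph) 6.717e+15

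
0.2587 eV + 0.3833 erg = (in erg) 0.3833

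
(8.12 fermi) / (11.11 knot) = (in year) 4.505e-23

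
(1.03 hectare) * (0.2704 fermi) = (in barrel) 1.752e-11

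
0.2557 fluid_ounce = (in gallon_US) 0.001998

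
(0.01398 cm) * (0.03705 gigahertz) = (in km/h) 1.865e+04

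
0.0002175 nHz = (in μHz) 2.175e-07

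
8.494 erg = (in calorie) 2.03e-07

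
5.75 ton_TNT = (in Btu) 2.28e+07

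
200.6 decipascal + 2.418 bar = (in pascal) 2.418e+05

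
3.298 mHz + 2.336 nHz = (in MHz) 3.298e-09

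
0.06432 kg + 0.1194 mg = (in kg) 0.06432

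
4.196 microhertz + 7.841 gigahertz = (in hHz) 7.841e+07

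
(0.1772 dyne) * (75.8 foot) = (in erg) 409.4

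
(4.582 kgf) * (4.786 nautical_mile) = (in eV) 2.486e+24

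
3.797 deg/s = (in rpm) 0.6328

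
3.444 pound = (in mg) 1.562e+06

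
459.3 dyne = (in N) 0.004593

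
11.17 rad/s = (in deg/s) 640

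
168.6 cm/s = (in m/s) 1.686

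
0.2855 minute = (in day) 0.0001983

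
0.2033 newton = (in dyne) 2.033e+04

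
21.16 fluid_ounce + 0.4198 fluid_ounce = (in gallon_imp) 0.1404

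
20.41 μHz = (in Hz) 2.041e-05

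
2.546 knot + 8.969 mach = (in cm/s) 3.055e+05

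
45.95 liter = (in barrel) 0.289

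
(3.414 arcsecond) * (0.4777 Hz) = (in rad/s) 7.907e-06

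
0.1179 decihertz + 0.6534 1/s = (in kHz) 0.0006652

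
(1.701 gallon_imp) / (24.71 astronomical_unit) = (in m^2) 2.092e-15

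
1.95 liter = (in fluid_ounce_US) 65.94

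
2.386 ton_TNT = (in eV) 6.231e+28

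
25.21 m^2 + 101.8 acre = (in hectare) 41.2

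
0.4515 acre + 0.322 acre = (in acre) 0.7735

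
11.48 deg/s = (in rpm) 1.913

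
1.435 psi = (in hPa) 98.94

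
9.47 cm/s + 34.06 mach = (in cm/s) 1.16e+06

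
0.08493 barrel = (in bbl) 0.08493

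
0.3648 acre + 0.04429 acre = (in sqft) 1.782e+04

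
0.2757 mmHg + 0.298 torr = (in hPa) 0.7649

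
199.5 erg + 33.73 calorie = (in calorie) 33.73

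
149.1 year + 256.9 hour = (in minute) 7.838e+07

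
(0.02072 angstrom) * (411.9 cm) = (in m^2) 8.535e-12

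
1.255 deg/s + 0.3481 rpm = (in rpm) 0.5573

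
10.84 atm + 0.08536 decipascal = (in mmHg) 8238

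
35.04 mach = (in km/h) 4.295e+04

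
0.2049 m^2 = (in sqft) 2.206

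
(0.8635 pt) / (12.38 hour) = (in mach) 2.007e-11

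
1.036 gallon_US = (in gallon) 1.036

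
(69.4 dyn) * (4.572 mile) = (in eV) 3.187e+19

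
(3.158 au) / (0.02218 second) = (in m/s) 2.13e+13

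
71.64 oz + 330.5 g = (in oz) 83.3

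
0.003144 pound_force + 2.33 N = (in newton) 2.344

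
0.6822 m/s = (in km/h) 2.456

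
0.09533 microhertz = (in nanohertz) 95.33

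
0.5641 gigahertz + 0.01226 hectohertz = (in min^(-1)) 3.385e+10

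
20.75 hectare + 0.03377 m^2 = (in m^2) 2.075e+05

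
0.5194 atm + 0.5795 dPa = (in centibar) 52.63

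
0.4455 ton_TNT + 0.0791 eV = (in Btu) 1.767e+06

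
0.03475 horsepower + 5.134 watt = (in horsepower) 0.04163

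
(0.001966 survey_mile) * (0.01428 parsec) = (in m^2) 1.394e+15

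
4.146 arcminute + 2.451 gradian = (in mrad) 39.71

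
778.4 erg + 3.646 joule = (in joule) 3.646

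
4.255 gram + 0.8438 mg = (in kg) 0.004256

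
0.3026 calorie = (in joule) 1.266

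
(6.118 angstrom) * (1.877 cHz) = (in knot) 2.232e-11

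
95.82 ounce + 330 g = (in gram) 3046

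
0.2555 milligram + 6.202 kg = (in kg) 6.202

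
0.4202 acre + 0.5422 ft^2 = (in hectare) 0.1701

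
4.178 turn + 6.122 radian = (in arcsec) 6.677e+06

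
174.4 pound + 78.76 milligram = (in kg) 79.11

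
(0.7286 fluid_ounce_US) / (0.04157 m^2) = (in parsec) 1.68e-20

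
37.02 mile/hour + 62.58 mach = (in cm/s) 2.133e+06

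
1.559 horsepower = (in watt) 1163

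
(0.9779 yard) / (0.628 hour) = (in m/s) 0.0003955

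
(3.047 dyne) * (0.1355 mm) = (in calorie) 9.868e-10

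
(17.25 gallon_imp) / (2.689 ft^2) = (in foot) 1.03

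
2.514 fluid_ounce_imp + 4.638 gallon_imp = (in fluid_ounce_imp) 744.6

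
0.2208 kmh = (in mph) 0.1372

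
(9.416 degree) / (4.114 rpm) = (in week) 6.307e-07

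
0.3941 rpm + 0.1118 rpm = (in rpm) 0.5059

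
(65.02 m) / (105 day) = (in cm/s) 0.0007167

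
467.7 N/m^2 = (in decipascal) 4677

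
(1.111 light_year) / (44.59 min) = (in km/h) 1.414e+13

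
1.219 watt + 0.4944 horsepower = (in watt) 369.9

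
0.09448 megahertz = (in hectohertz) 944.8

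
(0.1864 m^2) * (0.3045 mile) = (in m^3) 91.34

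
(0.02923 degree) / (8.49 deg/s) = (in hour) 9.564e-07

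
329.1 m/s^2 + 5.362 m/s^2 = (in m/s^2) 334.5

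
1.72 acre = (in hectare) 0.6961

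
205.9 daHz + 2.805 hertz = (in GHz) 2.062e-06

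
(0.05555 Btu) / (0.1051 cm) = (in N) 5.576e+04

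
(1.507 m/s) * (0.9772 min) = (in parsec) 2.864e-15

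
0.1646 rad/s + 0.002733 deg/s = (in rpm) 1.572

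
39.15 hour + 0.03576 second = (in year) 0.004469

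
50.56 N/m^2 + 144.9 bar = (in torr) 1.087e+05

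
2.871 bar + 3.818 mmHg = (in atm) 2.838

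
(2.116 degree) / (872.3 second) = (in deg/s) 0.002426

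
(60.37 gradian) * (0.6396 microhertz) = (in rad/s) 6.065e-07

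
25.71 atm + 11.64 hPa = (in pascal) 2.606e+06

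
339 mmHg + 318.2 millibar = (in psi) 11.17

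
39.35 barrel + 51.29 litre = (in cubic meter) 6.307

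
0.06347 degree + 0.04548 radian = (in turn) 0.007415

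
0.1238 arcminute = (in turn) 5.731e-06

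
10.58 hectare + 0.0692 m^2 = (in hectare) 10.58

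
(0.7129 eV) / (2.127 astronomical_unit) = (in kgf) 3.66e-32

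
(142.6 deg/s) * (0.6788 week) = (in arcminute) 3.513e+09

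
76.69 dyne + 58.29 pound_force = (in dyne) 2.593e+07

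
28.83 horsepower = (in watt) 2.15e+04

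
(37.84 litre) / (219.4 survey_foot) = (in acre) 1.398e-07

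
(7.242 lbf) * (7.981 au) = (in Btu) 3.645e+10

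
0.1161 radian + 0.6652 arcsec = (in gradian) 7.391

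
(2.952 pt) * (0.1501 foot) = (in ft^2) 0.0005128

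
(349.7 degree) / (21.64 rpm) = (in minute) 0.04489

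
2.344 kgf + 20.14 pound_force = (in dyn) 1.126e+07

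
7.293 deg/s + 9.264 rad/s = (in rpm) 89.68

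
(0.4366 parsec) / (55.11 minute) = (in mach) 1.197e+10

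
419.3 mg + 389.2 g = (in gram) 389.6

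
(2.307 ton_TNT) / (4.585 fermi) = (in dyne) 2.105e+29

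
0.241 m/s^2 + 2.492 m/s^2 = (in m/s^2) 2.733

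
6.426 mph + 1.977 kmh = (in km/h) 12.32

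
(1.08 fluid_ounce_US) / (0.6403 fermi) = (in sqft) 5.369e+11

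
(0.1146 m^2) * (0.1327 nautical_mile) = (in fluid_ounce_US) 9.523e+05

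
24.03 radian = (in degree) 1377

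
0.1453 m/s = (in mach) 0.0004267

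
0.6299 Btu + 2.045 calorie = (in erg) 6.731e+09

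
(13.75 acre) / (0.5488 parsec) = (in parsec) 1.065e-28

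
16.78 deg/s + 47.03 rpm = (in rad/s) 5.218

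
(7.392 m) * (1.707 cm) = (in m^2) 0.1262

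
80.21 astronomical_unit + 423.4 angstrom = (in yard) 1.312e+13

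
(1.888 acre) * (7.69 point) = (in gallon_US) 5476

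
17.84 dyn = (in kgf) 1.819e-05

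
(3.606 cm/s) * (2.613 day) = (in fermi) 8.141e+18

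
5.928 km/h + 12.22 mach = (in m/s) 4163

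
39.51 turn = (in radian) 248.2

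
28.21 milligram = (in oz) 0.0009951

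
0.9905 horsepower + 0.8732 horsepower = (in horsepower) 1.864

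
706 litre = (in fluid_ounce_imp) 2.485e+04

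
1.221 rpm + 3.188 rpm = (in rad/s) 0.4617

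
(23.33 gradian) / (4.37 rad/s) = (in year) 2.659e-09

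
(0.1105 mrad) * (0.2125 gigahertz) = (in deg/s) 1.345e+06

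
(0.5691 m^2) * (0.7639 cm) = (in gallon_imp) 0.9563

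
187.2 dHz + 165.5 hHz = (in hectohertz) 165.7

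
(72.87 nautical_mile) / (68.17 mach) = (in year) 1.844e-07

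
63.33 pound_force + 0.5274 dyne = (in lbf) 63.33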